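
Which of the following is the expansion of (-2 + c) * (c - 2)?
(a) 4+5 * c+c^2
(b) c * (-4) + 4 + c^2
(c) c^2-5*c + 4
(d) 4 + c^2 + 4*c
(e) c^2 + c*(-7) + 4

Expanding (-2 + c) * (c - 2):
= c * (-4) + 4 + c^2
b) c * (-4) + 4 + c^2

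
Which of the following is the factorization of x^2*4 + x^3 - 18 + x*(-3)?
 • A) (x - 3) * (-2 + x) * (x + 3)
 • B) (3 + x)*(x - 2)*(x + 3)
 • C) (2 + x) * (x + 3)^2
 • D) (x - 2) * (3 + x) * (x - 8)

We need to factor x^2*4 + x^3 - 18 + x*(-3).
The factored form is (3 + x)*(x - 2)*(x + 3).
B) (3 + x)*(x - 2)*(x + 3)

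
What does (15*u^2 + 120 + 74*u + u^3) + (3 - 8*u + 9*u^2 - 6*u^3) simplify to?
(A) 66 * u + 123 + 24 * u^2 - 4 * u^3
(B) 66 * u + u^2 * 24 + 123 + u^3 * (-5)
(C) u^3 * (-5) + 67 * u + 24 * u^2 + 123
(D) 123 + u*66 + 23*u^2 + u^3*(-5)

Adding the polynomials and combining like terms:
(15*u^2 + 120 + 74*u + u^3) + (3 - 8*u + 9*u^2 - 6*u^3)
= 66 * u + u^2 * 24 + 123 + u^3 * (-5)
B) 66 * u + u^2 * 24 + 123 + u^3 * (-5)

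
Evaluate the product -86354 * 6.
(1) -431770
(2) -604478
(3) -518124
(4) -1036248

-86354 * 6 = -518124
3) -518124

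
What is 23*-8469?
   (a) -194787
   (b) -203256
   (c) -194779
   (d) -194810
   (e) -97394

23 * -8469 = -194787
a) -194787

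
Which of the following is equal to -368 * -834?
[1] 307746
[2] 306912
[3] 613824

-368 * -834 = 306912
2) 306912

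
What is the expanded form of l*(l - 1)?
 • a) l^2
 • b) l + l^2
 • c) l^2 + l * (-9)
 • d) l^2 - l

Expanding l*(l - 1):
= l^2 - l
d) l^2 - l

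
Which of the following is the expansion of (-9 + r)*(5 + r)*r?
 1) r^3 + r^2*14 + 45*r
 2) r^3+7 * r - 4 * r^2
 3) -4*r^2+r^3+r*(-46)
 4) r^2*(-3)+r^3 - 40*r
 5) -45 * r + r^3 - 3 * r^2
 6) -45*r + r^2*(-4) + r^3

Expanding (-9 + r)*(5 + r)*r:
= -45*r + r^2*(-4) + r^3
6) -45*r + r^2*(-4) + r^3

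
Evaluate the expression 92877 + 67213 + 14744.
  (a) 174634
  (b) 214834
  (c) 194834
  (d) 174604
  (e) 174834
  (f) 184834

First: 92877 + 67213 = 160090
Then: 160090 + 14744 = 174834
e) 174834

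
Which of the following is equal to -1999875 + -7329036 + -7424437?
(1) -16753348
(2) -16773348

First: -1999875 + -7329036 = -9328911
Then: -9328911 + -7424437 = -16753348
1) -16753348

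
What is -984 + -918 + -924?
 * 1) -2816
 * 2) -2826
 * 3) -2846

First: -984 + -918 = -1902
Then: -1902 + -924 = -2826
2) -2826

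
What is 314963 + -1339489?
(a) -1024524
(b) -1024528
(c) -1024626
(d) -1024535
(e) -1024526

314963 + -1339489 = -1024526
e) -1024526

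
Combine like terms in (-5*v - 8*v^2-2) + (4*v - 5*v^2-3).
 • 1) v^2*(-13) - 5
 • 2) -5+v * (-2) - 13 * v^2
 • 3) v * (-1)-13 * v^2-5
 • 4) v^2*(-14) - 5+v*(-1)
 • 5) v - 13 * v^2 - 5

Adding the polynomials and combining like terms:
(-5*v - 8*v^2 - 2) + (4*v - 5*v^2 - 3)
= v * (-1)-13 * v^2-5
3) v * (-1)-13 * v^2-5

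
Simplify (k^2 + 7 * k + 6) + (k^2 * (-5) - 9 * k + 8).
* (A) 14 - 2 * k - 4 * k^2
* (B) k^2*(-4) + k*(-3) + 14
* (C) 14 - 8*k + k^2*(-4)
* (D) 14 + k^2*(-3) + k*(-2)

Adding the polynomials and combining like terms:
(k^2 + 7*k + 6) + (k^2*(-5) - 9*k + 8)
= 14 - 2 * k - 4 * k^2
A) 14 - 2 * k - 4 * k^2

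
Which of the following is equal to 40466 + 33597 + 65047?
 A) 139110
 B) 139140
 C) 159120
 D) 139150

First: 40466 + 33597 = 74063
Then: 74063 + 65047 = 139110
A) 139110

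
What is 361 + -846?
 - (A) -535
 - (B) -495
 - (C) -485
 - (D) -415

361 + -846 = -485
C) -485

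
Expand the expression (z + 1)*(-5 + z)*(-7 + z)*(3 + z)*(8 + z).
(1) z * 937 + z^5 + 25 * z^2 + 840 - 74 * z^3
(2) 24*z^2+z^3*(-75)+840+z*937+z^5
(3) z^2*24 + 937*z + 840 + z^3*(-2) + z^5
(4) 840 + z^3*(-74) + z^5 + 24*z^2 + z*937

Expanding (z + 1)*(-5 + z)*(-7 + z)*(3 + z)*(8 + z):
= 840 + z^3*(-74) + z^5 + 24*z^2 + z*937
4) 840 + z^3*(-74) + z^5 + 24*z^2 + z*937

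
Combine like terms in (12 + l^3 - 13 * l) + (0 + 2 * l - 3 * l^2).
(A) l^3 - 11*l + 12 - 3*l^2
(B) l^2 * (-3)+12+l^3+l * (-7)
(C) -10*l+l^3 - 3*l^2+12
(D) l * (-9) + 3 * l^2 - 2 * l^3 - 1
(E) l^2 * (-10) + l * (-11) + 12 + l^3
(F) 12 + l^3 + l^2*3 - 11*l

Adding the polynomials and combining like terms:
(12 + l^3 - 13*l) + (0 + 2*l - 3*l^2)
= l^3 - 11*l + 12 - 3*l^2
A) l^3 - 11*l + 12 - 3*l^2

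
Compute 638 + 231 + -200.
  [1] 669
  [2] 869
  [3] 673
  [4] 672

First: 638 + 231 = 869
Then: 869 + -200 = 669
1) 669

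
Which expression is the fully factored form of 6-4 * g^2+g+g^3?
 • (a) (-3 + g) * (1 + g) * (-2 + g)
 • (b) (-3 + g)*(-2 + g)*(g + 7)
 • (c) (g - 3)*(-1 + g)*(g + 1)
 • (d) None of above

We need to factor 6-4 * g^2+g+g^3.
The factored form is (-3 + g) * (1 + g) * (-2 + g).
a) (-3 + g) * (1 + g) * (-2 + g)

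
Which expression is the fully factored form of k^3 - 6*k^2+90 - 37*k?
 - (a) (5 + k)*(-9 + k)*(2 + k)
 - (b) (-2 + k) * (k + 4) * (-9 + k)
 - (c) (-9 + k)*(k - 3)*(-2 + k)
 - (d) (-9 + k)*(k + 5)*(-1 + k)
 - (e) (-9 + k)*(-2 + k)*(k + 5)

We need to factor k^3 - 6*k^2+90 - 37*k.
The factored form is (-9 + k)*(-2 + k)*(k + 5).
e) (-9 + k)*(-2 + k)*(k + 5)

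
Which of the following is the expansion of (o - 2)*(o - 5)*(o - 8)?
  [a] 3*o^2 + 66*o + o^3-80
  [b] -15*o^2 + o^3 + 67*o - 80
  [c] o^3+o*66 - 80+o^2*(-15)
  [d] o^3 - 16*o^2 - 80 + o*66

Expanding (o - 2)*(o - 5)*(o - 8):
= o^3+o*66 - 80+o^2*(-15)
c) o^3+o*66 - 80+o^2*(-15)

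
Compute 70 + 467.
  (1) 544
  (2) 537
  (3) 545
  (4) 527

70 + 467 = 537
2) 537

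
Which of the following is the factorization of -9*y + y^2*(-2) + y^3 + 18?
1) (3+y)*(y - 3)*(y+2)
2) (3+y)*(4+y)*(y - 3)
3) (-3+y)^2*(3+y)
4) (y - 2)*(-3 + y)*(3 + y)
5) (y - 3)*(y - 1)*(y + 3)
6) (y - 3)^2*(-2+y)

We need to factor -9*y + y^2*(-2) + y^3 + 18.
The factored form is (y - 2)*(-3 + y)*(3 + y).
4) (y - 2)*(-3 + y)*(3 + y)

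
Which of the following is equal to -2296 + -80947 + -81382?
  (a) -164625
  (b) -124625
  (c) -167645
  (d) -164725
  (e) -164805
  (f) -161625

First: -2296 + -80947 = -83243
Then: -83243 + -81382 = -164625
a) -164625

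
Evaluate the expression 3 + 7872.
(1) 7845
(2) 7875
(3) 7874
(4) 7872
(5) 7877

3 + 7872 = 7875
2) 7875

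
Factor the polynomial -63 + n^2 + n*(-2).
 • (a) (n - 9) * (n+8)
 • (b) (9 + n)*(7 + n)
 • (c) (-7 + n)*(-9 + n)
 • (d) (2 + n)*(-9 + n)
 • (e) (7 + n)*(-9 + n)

We need to factor -63 + n^2 + n*(-2).
The factored form is (7 + n)*(-9 + n).
e) (7 + n)*(-9 + n)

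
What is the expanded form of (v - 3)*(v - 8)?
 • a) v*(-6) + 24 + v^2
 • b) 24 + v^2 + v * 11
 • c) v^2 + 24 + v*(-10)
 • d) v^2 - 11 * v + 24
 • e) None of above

Expanding (v - 3)*(v - 8):
= v^2 - 11 * v + 24
d) v^2 - 11 * v + 24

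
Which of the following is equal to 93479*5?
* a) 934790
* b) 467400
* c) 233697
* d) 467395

93479 * 5 = 467395
d) 467395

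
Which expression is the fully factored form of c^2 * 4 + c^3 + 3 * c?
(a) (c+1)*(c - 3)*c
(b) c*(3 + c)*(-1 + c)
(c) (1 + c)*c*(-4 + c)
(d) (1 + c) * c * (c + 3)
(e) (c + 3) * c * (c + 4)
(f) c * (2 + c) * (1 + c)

We need to factor c^2 * 4 + c^3 + 3 * c.
The factored form is (1 + c) * c * (c + 3).
d) (1 + c) * c * (c + 3)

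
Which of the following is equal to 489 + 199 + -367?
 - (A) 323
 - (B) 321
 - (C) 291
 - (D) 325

First: 489 + 199 = 688
Then: 688 + -367 = 321
B) 321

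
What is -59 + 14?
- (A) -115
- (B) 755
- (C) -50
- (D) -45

-59 + 14 = -45
D) -45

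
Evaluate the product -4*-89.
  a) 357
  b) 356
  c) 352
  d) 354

-4 * -89 = 356
b) 356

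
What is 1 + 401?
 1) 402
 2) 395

1 + 401 = 402
1) 402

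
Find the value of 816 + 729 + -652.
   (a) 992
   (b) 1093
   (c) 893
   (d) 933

First: 816 + 729 = 1545
Then: 1545 + -652 = 893
c) 893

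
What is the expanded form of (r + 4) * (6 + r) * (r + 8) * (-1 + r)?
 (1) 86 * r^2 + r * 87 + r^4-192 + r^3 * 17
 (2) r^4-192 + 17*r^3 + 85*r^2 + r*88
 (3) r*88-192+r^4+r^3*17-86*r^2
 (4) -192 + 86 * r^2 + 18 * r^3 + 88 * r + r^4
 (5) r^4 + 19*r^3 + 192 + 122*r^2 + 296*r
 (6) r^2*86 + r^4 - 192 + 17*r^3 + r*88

Expanding (r + 4) * (6 + r) * (r + 8) * (-1 + r):
= r^2*86 + r^4 - 192 + 17*r^3 + r*88
6) r^2*86 + r^4 - 192 + 17*r^3 + r*88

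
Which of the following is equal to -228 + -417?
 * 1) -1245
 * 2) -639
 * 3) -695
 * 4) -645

-228 + -417 = -645
4) -645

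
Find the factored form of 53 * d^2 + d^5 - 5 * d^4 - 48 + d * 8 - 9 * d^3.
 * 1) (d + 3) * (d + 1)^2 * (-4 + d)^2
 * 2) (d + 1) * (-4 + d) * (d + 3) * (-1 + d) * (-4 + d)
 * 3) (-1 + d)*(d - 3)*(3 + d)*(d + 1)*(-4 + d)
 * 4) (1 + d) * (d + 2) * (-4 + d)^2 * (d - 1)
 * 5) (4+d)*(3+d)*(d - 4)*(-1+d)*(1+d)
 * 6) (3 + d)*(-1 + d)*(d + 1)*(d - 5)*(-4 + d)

We need to factor 53 * d^2 + d^5 - 5 * d^4 - 48 + d * 8 - 9 * d^3.
The factored form is (d + 1) * (-4 + d) * (d + 3) * (-1 + d) * (-4 + d).
2) (d + 1) * (-4 + d) * (d + 3) * (-1 + d) * (-4 + d)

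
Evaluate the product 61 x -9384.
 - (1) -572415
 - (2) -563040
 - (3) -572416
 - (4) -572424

61 * -9384 = -572424
4) -572424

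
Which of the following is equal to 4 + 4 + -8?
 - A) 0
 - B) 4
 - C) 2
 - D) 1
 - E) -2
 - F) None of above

First: 4 + 4 = 8
Then: 8 + -8 = 0
A) 0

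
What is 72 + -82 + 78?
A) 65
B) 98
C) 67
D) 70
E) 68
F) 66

First: 72 + -82 = -10
Then: -10 + 78 = 68
E) 68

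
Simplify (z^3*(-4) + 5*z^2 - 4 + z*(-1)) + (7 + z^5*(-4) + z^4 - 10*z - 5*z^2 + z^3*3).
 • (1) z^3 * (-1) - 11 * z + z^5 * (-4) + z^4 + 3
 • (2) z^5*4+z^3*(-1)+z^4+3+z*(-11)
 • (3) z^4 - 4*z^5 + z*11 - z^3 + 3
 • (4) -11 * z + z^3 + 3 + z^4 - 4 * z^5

Adding the polynomials and combining like terms:
(z^3*(-4) + 5*z^2 - 4 + z*(-1)) + (7 + z^5*(-4) + z^4 - 10*z - 5*z^2 + z^3*3)
= z^3 * (-1) - 11 * z + z^5 * (-4) + z^4 + 3
1) z^3 * (-1) - 11 * z + z^5 * (-4) + z^4 + 3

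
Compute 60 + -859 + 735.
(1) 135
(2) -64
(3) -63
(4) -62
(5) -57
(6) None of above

First: 60 + -859 = -799
Then: -799 + 735 = -64
2) -64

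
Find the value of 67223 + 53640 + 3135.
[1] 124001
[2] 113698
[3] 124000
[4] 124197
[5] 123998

First: 67223 + 53640 = 120863
Then: 120863 + 3135 = 123998
5) 123998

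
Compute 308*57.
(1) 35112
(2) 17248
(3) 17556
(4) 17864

308 * 57 = 17556
3) 17556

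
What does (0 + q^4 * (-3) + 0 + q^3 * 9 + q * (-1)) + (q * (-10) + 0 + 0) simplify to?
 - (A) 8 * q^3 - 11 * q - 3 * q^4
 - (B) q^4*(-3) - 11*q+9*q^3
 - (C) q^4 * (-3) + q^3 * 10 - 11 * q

Adding the polynomials and combining like terms:
(0 + q^4*(-3) + 0 + q^3*9 + q*(-1)) + (q*(-10) + 0 + 0)
= q^4*(-3) - 11*q+9*q^3
B) q^4*(-3) - 11*q+9*q^3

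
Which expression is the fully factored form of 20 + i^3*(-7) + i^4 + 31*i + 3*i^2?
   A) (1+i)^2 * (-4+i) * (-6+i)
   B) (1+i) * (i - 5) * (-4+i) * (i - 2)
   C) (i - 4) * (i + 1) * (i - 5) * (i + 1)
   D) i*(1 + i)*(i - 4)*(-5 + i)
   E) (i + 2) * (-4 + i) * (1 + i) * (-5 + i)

We need to factor 20 + i^3*(-7) + i^4 + 31*i + 3*i^2.
The factored form is (i - 4) * (i + 1) * (i - 5) * (i + 1).
C) (i - 4) * (i + 1) * (i - 5) * (i + 1)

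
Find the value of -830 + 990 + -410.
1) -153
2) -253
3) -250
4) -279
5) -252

First: -830 + 990 = 160
Then: 160 + -410 = -250
3) -250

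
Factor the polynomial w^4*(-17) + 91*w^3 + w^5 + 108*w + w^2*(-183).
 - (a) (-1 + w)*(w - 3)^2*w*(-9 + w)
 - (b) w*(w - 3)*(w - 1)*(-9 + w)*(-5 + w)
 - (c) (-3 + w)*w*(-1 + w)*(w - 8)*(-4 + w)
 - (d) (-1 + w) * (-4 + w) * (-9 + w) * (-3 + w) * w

We need to factor w^4*(-17) + 91*w^3 + w^5 + 108*w + w^2*(-183).
The factored form is (-1 + w) * (-4 + w) * (-9 + w) * (-3 + w) * w.
d) (-1 + w) * (-4 + w) * (-9 + w) * (-3 + w) * w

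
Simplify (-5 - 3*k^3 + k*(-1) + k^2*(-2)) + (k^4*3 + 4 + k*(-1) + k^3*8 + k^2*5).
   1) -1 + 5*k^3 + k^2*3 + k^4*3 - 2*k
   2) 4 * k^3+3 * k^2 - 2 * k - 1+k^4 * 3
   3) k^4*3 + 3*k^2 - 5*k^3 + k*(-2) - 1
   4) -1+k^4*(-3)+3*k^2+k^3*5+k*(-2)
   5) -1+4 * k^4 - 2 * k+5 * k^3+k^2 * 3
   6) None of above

Adding the polynomials and combining like terms:
(-5 - 3*k^3 + k*(-1) + k^2*(-2)) + (k^4*3 + 4 + k*(-1) + k^3*8 + k^2*5)
= -1 + 5*k^3 + k^2*3 + k^4*3 - 2*k
1) -1 + 5*k^3 + k^2*3 + k^4*3 - 2*k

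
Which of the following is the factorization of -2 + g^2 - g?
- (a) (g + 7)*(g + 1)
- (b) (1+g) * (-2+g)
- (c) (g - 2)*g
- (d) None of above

We need to factor -2 + g^2 - g.
The factored form is (1+g) * (-2+g).
b) (1+g) * (-2+g)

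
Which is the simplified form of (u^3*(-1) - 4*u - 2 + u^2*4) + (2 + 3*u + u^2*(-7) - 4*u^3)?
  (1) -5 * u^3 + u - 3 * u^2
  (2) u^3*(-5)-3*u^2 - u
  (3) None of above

Adding the polynomials and combining like terms:
(u^3*(-1) - 4*u - 2 + u^2*4) + (2 + 3*u + u^2*(-7) - 4*u^3)
= u^3*(-5)-3*u^2 - u
2) u^3*(-5)-3*u^2 - u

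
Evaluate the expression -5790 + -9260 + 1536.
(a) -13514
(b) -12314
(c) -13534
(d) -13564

First: -5790 + -9260 = -15050
Then: -15050 + 1536 = -13514
a) -13514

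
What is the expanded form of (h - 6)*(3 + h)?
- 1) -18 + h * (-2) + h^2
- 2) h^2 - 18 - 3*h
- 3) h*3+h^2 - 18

Expanding (h - 6)*(3 + h):
= h^2 - 18 - 3*h
2) h^2 - 18 - 3*h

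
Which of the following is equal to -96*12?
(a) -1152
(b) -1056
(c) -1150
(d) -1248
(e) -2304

-96 * 12 = -1152
a) -1152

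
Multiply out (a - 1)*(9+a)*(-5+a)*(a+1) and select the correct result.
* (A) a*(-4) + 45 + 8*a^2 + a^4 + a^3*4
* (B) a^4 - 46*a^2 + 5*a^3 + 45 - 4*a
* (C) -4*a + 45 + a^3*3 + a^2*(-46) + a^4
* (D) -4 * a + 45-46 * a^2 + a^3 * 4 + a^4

Expanding (a - 1)*(9+a)*(-5+a)*(a+1):
= -4 * a + 45-46 * a^2 + a^3 * 4 + a^4
D) -4 * a + 45-46 * a^2 + a^3 * 4 + a^4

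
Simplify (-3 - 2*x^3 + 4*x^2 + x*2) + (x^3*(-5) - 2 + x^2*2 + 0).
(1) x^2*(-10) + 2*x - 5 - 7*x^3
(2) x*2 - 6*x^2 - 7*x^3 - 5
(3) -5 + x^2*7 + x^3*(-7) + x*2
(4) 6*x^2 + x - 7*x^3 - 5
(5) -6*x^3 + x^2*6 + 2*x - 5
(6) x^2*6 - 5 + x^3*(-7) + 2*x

Adding the polynomials and combining like terms:
(-3 - 2*x^3 + 4*x^2 + x*2) + (x^3*(-5) - 2 + x^2*2 + 0)
= x^2*6 - 5 + x^3*(-7) + 2*x
6) x^2*6 - 5 + x^3*(-7) + 2*x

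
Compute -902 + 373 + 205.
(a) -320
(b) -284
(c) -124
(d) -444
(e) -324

First: -902 + 373 = -529
Then: -529 + 205 = -324
e) -324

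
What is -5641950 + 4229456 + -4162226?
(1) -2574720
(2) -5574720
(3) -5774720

First: -5641950 + 4229456 = -1412494
Then: -1412494 + -4162226 = -5574720
2) -5574720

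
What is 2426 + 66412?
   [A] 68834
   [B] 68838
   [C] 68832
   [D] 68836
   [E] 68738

2426 + 66412 = 68838
B) 68838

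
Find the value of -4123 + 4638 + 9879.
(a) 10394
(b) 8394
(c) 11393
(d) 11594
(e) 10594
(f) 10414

First: -4123 + 4638 = 515
Then: 515 + 9879 = 10394
a) 10394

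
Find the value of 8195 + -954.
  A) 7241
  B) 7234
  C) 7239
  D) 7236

8195 + -954 = 7241
A) 7241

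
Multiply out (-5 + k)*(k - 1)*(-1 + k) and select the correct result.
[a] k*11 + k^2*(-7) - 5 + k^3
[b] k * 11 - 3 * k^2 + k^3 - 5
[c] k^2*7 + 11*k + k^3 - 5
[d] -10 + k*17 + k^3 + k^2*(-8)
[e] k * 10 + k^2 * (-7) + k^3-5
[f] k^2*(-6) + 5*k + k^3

Expanding (-5 + k)*(k - 1)*(-1 + k):
= k*11 + k^2*(-7) - 5 + k^3
a) k*11 + k^2*(-7) - 5 + k^3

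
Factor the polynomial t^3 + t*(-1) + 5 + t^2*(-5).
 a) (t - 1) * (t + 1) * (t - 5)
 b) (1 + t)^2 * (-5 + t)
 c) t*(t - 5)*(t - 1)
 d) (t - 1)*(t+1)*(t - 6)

We need to factor t^3 + t*(-1) + 5 + t^2*(-5).
The factored form is (t - 1) * (t + 1) * (t - 5).
a) (t - 1) * (t + 1) * (t - 5)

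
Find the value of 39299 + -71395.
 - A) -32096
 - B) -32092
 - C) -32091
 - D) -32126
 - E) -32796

39299 + -71395 = -32096
A) -32096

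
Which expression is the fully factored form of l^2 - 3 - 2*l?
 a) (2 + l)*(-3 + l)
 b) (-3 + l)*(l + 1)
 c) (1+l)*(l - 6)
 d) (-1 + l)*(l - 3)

We need to factor l^2 - 3 - 2*l.
The factored form is (-3 + l)*(l + 1).
b) (-3 + l)*(l + 1)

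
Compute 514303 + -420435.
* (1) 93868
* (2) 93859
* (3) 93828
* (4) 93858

514303 + -420435 = 93868
1) 93868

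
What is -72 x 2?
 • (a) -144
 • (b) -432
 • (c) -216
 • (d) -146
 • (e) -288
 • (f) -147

-72 * 2 = -144
a) -144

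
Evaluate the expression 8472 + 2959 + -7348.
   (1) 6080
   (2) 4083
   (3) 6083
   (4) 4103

First: 8472 + 2959 = 11431
Then: 11431 + -7348 = 4083
2) 4083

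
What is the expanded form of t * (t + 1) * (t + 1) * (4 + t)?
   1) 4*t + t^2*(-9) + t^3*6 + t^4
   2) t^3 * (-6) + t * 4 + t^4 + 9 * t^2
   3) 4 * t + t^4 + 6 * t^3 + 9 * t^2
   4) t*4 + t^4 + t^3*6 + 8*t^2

Expanding t * (t + 1) * (t + 1) * (4 + t):
= 4 * t + t^4 + 6 * t^3 + 9 * t^2
3) 4 * t + t^4 + 6 * t^3 + 9 * t^2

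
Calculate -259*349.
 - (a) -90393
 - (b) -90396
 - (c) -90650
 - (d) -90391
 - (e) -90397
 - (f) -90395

-259 * 349 = -90391
d) -90391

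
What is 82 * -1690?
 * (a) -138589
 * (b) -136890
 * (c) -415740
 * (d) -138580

82 * -1690 = -138580
d) -138580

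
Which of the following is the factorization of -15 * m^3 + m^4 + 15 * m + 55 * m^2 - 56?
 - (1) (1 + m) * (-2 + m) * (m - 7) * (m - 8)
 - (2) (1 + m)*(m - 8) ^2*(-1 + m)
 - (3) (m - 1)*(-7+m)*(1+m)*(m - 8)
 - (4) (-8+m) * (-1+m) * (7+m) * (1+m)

We need to factor -15 * m^3 + m^4 + 15 * m + 55 * m^2 - 56.
The factored form is (m - 1)*(-7+m)*(1+m)*(m - 8).
3) (m - 1)*(-7+m)*(1+m)*(m - 8)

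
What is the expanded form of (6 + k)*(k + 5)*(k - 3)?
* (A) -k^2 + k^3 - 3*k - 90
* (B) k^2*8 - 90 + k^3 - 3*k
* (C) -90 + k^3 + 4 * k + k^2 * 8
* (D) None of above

Expanding (6 + k)*(k + 5)*(k - 3):
= k^2*8 - 90 + k^3 - 3*k
B) k^2*8 - 90 + k^3 - 3*k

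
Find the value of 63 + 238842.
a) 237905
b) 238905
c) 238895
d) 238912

63 + 238842 = 238905
b) 238905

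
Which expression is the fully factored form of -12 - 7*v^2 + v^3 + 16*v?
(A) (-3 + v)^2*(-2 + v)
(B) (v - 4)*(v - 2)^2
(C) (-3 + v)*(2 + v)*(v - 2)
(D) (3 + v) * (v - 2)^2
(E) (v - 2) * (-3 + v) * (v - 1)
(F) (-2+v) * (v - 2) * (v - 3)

We need to factor -12 - 7*v^2 + v^3 + 16*v.
The factored form is (-2+v) * (v - 2) * (v - 3).
F) (-2+v) * (v - 2) * (v - 3)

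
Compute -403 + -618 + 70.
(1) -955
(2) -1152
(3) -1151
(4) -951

First: -403 + -618 = -1021
Then: -1021 + 70 = -951
4) -951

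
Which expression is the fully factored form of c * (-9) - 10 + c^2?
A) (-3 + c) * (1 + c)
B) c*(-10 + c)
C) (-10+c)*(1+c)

We need to factor c * (-9) - 10 + c^2.
The factored form is (-10+c)*(1+c).
C) (-10+c)*(1+c)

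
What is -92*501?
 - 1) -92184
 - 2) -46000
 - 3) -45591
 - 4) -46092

-92 * 501 = -46092
4) -46092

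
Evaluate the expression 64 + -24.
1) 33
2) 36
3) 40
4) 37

64 + -24 = 40
3) 40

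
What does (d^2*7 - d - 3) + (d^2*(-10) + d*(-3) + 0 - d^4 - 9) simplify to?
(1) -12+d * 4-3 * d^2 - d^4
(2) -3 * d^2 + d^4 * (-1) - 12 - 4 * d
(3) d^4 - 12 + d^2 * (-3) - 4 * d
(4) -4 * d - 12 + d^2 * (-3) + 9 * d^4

Adding the polynomials and combining like terms:
(d^2*7 - d - 3) + (d^2*(-10) + d*(-3) + 0 - d^4 - 9)
= -3 * d^2 + d^4 * (-1) - 12 - 4 * d
2) -3 * d^2 + d^4 * (-1) - 12 - 4 * d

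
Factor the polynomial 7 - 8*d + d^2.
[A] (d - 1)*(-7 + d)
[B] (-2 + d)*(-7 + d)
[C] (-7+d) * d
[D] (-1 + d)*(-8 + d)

We need to factor 7 - 8*d + d^2.
The factored form is (d - 1)*(-7 + d).
A) (d - 1)*(-7 + d)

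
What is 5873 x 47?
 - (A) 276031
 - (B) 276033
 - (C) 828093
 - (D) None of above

5873 * 47 = 276031
A) 276031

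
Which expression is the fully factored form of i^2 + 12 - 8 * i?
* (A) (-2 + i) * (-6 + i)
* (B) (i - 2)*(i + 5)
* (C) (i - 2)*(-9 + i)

We need to factor i^2 + 12 - 8 * i.
The factored form is (-2 + i) * (-6 + i).
A) (-2 + i) * (-6 + i)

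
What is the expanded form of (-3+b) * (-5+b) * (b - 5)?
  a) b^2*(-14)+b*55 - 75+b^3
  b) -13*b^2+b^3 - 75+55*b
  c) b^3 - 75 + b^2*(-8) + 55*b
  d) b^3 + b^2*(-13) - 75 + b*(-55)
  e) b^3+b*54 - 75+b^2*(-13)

Expanding (-3+b) * (-5+b) * (b - 5):
= -13*b^2+b^3 - 75+55*b
b) -13*b^2+b^3 - 75+55*b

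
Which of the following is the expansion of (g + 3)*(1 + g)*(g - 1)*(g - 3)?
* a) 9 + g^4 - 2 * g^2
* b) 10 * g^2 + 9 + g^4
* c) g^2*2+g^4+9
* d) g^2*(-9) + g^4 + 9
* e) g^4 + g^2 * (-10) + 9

Expanding (g + 3)*(1 + g)*(g - 1)*(g - 3):
= g^4 + g^2 * (-10) + 9
e) g^4 + g^2 * (-10) + 9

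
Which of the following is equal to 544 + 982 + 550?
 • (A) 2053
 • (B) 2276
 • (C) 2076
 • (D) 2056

First: 544 + 982 = 1526
Then: 1526 + 550 = 2076
C) 2076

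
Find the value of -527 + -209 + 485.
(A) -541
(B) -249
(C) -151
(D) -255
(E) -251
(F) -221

First: -527 + -209 = -736
Then: -736 + 485 = -251
E) -251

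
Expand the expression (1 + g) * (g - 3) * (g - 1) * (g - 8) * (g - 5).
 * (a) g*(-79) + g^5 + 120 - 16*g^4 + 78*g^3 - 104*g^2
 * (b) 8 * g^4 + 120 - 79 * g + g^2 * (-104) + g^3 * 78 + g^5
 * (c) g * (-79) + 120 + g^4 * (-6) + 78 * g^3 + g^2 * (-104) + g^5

Expanding (1 + g) * (g - 3) * (g - 1) * (g - 8) * (g - 5):
= g*(-79) + g^5 + 120 - 16*g^4 + 78*g^3 - 104*g^2
a) g*(-79) + g^5 + 120 - 16*g^4 + 78*g^3 - 104*g^2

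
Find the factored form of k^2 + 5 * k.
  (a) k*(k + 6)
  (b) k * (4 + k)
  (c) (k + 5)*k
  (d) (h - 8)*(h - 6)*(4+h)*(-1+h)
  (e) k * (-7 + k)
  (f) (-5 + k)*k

We need to factor k^2 + 5 * k.
The factored form is (k + 5)*k.
c) (k + 5)*k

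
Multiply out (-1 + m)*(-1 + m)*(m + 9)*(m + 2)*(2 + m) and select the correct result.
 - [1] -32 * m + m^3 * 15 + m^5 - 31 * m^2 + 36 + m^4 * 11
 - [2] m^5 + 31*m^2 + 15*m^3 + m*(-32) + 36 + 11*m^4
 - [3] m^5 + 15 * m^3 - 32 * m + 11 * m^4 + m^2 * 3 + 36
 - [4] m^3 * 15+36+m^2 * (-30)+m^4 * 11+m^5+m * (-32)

Expanding (-1 + m)*(-1 + m)*(m + 9)*(m + 2)*(2 + m):
= -32 * m + m^3 * 15 + m^5 - 31 * m^2 + 36 + m^4 * 11
1) -32 * m + m^3 * 15 + m^5 - 31 * m^2 + 36 + m^4 * 11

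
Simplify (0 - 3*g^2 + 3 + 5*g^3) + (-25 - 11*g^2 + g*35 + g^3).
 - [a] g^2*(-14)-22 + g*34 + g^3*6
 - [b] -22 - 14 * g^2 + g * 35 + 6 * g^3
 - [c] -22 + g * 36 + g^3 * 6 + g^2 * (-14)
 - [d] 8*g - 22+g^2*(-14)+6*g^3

Adding the polynomials and combining like terms:
(0 - 3*g^2 + 3 + 5*g^3) + (-25 - 11*g^2 + g*35 + g^3)
= -22 - 14 * g^2 + g * 35 + 6 * g^3
b) -22 - 14 * g^2 + g * 35 + 6 * g^3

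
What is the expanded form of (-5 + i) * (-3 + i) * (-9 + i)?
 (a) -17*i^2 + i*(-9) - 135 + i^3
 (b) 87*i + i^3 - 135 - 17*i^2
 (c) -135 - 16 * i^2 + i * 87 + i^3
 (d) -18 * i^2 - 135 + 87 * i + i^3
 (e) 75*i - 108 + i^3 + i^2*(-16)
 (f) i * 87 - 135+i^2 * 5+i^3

Expanding (-5 + i) * (-3 + i) * (-9 + i):
= 87*i + i^3 - 135 - 17*i^2
b) 87*i + i^3 - 135 - 17*i^2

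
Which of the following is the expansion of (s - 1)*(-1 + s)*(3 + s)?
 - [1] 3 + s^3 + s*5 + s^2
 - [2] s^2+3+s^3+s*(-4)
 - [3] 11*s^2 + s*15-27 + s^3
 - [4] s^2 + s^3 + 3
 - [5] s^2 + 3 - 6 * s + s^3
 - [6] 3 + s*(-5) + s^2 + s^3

Expanding (s - 1)*(-1 + s)*(3 + s):
= 3 + s*(-5) + s^2 + s^3
6) 3 + s*(-5) + s^2 + s^3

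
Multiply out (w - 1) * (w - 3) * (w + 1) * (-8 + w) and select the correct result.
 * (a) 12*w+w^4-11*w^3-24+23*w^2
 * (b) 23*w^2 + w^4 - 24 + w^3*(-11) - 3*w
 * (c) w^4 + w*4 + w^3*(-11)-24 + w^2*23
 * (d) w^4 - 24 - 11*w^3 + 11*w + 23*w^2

Expanding (w - 1) * (w - 3) * (w + 1) * (-8 + w):
= w^4 - 24 - 11*w^3 + 11*w + 23*w^2
d) w^4 - 24 - 11*w^3 + 11*w + 23*w^2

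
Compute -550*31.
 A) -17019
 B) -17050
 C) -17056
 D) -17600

-550 * 31 = -17050
B) -17050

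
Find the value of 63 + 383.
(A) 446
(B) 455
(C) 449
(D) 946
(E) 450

63 + 383 = 446
A) 446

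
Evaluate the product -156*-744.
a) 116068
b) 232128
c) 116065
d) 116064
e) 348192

-156 * -744 = 116064
d) 116064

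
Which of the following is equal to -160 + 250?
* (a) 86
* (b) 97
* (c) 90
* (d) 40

-160 + 250 = 90
c) 90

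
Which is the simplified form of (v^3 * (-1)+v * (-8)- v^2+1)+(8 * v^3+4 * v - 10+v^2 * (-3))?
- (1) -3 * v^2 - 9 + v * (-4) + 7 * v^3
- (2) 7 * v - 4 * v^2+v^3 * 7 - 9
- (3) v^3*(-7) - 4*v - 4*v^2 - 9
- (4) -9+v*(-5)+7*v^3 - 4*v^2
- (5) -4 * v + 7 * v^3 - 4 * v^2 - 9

Adding the polynomials and combining like terms:
(v^3*(-1) + v*(-8) - v^2 + 1) + (8*v^3 + 4*v - 10 + v^2*(-3))
= -4 * v + 7 * v^3 - 4 * v^2 - 9
5) -4 * v + 7 * v^3 - 4 * v^2 - 9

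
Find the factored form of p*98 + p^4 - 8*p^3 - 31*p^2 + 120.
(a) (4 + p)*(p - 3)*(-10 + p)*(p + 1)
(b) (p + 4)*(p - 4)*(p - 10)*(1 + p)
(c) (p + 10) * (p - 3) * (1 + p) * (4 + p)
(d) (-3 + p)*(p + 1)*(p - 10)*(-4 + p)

We need to factor p*98 + p^4 - 8*p^3 - 31*p^2 + 120.
The factored form is (4 + p)*(p - 3)*(-10 + p)*(p + 1).
a) (4 + p)*(p - 3)*(-10 + p)*(p + 1)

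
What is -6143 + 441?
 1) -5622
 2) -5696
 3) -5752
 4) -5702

-6143 + 441 = -5702
4) -5702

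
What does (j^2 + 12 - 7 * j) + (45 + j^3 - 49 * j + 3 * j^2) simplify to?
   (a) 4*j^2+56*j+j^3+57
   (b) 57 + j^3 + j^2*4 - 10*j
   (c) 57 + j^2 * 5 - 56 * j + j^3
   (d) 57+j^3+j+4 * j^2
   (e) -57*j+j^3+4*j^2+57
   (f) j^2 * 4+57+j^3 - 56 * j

Adding the polynomials and combining like terms:
(j^2 + 12 - 7*j) + (45 + j^3 - 49*j + 3*j^2)
= j^2 * 4+57+j^3 - 56 * j
f) j^2 * 4+57+j^3 - 56 * j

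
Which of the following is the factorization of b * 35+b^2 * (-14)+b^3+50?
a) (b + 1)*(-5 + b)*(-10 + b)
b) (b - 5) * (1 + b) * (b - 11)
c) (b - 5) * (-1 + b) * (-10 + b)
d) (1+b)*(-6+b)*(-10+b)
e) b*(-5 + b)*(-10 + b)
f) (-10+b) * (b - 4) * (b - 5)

We need to factor b * 35+b^2 * (-14)+b^3+50.
The factored form is (b + 1)*(-5 + b)*(-10 + b).
a) (b + 1)*(-5 + b)*(-10 + b)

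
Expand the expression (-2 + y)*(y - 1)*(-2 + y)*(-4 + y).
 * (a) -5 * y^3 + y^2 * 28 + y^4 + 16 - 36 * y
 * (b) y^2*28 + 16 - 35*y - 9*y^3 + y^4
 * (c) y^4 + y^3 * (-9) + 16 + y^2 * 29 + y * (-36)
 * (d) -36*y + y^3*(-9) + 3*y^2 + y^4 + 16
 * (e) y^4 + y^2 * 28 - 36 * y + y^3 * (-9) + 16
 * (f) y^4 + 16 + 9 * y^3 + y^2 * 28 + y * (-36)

Expanding (-2 + y)*(y - 1)*(-2 + y)*(-4 + y):
= y^4 + y^2 * 28 - 36 * y + y^3 * (-9) + 16
e) y^4 + y^2 * 28 - 36 * y + y^3 * (-9) + 16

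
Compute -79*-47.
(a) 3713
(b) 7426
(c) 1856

-79 * -47 = 3713
a) 3713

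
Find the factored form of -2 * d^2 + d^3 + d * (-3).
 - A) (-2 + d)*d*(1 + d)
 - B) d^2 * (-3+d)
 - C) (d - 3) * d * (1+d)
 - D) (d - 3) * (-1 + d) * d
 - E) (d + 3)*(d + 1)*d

We need to factor -2 * d^2 + d^3 + d * (-3).
The factored form is (d - 3) * d * (1+d).
C) (d - 3) * d * (1+d)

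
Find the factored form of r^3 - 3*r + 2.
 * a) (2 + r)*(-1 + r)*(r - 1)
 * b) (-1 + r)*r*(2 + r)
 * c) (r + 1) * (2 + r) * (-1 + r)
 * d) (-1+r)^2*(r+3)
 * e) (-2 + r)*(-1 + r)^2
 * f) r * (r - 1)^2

We need to factor r^3 - 3*r + 2.
The factored form is (2 + r)*(-1 + r)*(r - 1).
a) (2 + r)*(-1 + r)*(r - 1)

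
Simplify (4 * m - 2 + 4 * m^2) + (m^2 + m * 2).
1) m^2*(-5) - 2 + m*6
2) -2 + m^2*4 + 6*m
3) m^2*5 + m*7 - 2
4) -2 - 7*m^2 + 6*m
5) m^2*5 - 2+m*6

Adding the polynomials and combining like terms:
(4*m - 2 + 4*m^2) + (m^2 + m*2)
= m^2*5 - 2+m*6
5) m^2*5 - 2+m*6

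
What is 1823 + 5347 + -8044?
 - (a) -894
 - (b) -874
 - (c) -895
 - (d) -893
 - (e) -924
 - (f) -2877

First: 1823 + 5347 = 7170
Then: 7170 + -8044 = -874
b) -874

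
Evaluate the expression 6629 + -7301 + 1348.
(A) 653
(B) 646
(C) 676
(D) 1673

First: 6629 + -7301 = -672
Then: -672 + 1348 = 676
C) 676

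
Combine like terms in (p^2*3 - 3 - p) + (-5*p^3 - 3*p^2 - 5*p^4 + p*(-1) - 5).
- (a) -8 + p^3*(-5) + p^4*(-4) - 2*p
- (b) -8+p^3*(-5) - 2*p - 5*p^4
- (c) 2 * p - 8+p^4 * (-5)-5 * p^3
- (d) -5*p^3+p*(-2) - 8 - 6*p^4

Adding the polynomials and combining like terms:
(p^2*3 - 3 - p) + (-5*p^3 - 3*p^2 - 5*p^4 + p*(-1) - 5)
= -8+p^3*(-5) - 2*p - 5*p^4
b) -8+p^3*(-5) - 2*p - 5*p^4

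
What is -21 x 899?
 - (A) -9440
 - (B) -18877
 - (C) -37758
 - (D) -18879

-21 * 899 = -18879
D) -18879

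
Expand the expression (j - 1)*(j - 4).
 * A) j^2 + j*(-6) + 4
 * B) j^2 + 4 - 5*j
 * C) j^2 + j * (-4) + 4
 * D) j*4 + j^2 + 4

Expanding (j - 1)*(j - 4):
= j^2 + 4 - 5*j
B) j^2 + 4 - 5*j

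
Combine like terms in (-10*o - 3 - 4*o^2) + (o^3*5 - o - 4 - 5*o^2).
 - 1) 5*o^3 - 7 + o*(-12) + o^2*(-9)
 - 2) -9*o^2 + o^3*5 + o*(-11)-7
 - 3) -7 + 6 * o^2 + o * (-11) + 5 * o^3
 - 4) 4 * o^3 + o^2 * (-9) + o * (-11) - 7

Adding the polynomials and combining like terms:
(-10*o - 3 - 4*o^2) + (o^3*5 - o - 4 - 5*o^2)
= -9*o^2 + o^3*5 + o*(-11)-7
2) -9*o^2 + o^3*5 + o*(-11)-7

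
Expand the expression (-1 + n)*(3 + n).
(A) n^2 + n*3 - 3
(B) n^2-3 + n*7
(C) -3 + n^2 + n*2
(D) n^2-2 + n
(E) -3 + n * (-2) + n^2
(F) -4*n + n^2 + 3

Expanding (-1 + n)*(3 + n):
= -3 + n^2 + n*2
C) -3 + n^2 + n*2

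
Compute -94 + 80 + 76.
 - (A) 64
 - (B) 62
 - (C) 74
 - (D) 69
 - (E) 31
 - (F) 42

First: -94 + 80 = -14
Then: -14 + 76 = 62
B) 62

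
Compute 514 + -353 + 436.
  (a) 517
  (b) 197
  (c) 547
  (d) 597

First: 514 + -353 = 161
Then: 161 + 436 = 597
d) 597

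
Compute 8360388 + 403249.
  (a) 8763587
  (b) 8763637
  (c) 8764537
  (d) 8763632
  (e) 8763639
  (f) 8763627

8360388 + 403249 = 8763637
b) 8763637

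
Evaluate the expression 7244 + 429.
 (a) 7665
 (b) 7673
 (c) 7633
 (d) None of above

7244 + 429 = 7673
b) 7673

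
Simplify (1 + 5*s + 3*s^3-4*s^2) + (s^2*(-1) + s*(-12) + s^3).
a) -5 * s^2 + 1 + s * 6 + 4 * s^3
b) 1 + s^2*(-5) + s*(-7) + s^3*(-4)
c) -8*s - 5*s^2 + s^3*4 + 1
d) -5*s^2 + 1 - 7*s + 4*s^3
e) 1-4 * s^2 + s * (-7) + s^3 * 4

Adding the polynomials and combining like terms:
(1 + 5*s + 3*s^3 - 4*s^2) + (s^2*(-1) + s*(-12) + s^3)
= -5*s^2 + 1 - 7*s + 4*s^3
d) -5*s^2 + 1 - 7*s + 4*s^3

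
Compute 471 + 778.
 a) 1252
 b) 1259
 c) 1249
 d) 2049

471 + 778 = 1249
c) 1249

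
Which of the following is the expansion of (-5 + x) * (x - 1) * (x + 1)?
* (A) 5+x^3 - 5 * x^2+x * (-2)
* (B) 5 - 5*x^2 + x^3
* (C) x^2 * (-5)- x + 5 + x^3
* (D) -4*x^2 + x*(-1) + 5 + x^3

Expanding (-5 + x) * (x - 1) * (x + 1):
= x^2 * (-5)- x + 5 + x^3
C) x^2 * (-5)- x + 5 + x^3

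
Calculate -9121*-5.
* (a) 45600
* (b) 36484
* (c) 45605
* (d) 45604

-9121 * -5 = 45605
c) 45605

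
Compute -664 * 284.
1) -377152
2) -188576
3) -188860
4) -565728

-664 * 284 = -188576
2) -188576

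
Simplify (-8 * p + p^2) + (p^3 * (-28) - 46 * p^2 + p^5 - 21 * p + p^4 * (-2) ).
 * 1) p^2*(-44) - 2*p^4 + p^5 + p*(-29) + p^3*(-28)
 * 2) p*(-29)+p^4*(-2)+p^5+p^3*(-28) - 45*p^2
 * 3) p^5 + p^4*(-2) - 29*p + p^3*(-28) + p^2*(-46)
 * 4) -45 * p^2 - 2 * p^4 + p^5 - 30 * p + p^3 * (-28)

Adding the polynomials and combining like terms:
(-8*p + p^2) + (p^3*(-28) - 46*p^2 + p^5 - 21*p + p^4*(-2))
= p*(-29)+p^4*(-2)+p^5+p^3*(-28) - 45*p^2
2) p*(-29)+p^4*(-2)+p^5+p^3*(-28) - 45*p^2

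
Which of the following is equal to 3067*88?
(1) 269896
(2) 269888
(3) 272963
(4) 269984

3067 * 88 = 269896
1) 269896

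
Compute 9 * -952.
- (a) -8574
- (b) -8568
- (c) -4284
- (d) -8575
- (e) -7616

9 * -952 = -8568
b) -8568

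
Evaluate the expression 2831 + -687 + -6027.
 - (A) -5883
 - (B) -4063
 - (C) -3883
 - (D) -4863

First: 2831 + -687 = 2144
Then: 2144 + -6027 = -3883
C) -3883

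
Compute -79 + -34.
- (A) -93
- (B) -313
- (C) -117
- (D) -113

-79 + -34 = -113
D) -113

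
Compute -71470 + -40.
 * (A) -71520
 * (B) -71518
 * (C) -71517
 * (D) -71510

-71470 + -40 = -71510
D) -71510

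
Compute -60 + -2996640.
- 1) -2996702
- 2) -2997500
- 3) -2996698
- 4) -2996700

-60 + -2996640 = -2996700
4) -2996700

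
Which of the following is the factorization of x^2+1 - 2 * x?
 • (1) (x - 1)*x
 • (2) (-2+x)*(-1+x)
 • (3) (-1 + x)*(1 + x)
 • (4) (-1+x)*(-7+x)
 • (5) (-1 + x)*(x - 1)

We need to factor x^2+1 - 2 * x.
The factored form is (-1 + x)*(x - 1).
5) (-1 + x)*(x - 1)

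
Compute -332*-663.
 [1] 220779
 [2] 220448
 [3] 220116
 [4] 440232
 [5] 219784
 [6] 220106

-332 * -663 = 220116
3) 220116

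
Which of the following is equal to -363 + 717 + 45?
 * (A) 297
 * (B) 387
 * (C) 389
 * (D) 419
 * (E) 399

First: -363 + 717 = 354
Then: 354 + 45 = 399
E) 399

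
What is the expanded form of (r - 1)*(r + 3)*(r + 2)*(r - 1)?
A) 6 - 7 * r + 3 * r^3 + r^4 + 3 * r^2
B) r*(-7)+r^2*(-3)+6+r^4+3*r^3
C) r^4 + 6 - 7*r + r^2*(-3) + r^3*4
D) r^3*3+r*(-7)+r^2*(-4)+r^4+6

Expanding (r - 1)*(r + 3)*(r + 2)*(r - 1):
= r*(-7)+r^2*(-3)+6+r^4+3*r^3
B) r*(-7)+r^2*(-3)+6+r^4+3*r^3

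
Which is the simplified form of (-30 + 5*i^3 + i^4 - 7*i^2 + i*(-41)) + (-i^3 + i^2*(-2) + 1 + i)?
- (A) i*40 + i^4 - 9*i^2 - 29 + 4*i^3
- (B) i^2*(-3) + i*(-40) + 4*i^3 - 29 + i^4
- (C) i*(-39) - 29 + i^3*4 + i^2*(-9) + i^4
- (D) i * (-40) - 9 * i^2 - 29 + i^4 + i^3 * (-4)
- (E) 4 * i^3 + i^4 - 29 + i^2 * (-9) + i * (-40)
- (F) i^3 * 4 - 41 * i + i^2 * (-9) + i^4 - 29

Adding the polynomials and combining like terms:
(-30 + 5*i^3 + i^4 - 7*i^2 + i*(-41)) + (-i^3 + i^2*(-2) + 1 + i)
= 4 * i^3 + i^4 - 29 + i^2 * (-9) + i * (-40)
E) 4 * i^3 + i^4 - 29 + i^2 * (-9) + i * (-40)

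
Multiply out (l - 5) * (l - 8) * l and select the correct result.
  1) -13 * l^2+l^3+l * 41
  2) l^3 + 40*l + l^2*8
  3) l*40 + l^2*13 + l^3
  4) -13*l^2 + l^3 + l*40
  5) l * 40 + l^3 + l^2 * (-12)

Expanding (l - 5) * (l - 8) * l:
= -13*l^2 + l^3 + l*40
4) -13*l^2 + l^3 + l*40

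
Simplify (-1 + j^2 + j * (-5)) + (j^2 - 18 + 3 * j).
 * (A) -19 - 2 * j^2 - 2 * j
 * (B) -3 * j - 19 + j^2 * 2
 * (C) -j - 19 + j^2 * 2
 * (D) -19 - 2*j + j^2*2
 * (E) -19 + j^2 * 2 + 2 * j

Adding the polynomials and combining like terms:
(-1 + j^2 + j*(-5)) + (j^2 - 18 + 3*j)
= -19 - 2*j + j^2*2
D) -19 - 2*j + j^2*2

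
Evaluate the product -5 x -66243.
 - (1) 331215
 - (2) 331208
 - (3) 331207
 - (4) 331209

-5 * -66243 = 331215
1) 331215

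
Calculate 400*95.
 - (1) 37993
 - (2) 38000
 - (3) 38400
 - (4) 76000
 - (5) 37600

400 * 95 = 38000
2) 38000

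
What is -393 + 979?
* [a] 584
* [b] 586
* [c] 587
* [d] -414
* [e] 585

-393 + 979 = 586
b) 586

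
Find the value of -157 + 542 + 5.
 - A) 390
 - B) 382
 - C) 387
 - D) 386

First: -157 + 542 = 385
Then: 385 + 5 = 390
A) 390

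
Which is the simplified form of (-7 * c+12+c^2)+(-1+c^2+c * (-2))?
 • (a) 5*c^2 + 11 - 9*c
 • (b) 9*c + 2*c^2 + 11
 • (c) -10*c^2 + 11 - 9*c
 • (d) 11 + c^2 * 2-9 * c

Adding the polynomials and combining like terms:
(-7*c + 12 + c^2) + (-1 + c^2 + c*(-2))
= 11 + c^2 * 2-9 * c
d) 11 + c^2 * 2-9 * c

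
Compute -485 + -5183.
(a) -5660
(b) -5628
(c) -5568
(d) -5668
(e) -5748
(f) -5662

-485 + -5183 = -5668
d) -5668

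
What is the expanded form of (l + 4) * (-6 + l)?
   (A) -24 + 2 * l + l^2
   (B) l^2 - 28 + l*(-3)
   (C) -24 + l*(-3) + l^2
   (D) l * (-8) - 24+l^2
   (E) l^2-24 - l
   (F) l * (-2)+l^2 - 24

Expanding (l + 4) * (-6 + l):
= l * (-2)+l^2 - 24
F) l * (-2)+l^2 - 24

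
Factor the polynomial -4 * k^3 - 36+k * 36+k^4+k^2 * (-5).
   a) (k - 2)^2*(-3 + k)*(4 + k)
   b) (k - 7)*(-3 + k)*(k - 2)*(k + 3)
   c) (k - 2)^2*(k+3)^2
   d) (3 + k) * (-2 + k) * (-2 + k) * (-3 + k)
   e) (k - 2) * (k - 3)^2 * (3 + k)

We need to factor -4 * k^3 - 36+k * 36+k^4+k^2 * (-5).
The factored form is (3 + k) * (-2 + k) * (-2 + k) * (-3 + k).
d) (3 + k) * (-2 + k) * (-2 + k) * (-3 + k)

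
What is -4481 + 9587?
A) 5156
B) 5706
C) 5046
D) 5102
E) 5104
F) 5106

-4481 + 9587 = 5106
F) 5106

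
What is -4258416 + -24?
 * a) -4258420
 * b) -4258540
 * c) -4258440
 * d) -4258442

-4258416 + -24 = -4258440
c) -4258440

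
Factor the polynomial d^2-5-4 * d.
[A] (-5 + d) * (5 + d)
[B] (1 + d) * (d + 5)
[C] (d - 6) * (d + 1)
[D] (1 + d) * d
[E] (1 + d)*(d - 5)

We need to factor d^2-5-4 * d.
The factored form is (1 + d)*(d - 5).
E) (1 + d)*(d - 5)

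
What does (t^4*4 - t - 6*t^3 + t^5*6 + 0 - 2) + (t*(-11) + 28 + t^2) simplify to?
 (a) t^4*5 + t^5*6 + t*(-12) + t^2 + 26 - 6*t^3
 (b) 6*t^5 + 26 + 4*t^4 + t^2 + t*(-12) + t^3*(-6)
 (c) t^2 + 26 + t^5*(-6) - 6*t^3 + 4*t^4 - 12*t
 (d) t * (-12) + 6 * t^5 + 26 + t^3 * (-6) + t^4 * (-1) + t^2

Adding the polynomials and combining like terms:
(t^4*4 - t - 6*t^3 + t^5*6 + 0 - 2) + (t*(-11) + 28 + t^2)
= 6*t^5 + 26 + 4*t^4 + t^2 + t*(-12) + t^3*(-6)
b) 6*t^5 + 26 + 4*t^4 + t^2 + t*(-12) + t^3*(-6)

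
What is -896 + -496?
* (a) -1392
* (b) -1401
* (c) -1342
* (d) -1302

-896 + -496 = -1392
a) -1392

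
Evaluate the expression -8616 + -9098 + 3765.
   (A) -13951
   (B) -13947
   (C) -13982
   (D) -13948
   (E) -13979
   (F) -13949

First: -8616 + -9098 = -17714
Then: -17714 + 3765 = -13949
F) -13949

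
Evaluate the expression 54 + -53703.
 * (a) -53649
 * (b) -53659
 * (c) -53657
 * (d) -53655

54 + -53703 = -53649
a) -53649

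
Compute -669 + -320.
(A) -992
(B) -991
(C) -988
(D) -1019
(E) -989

-669 + -320 = -989
E) -989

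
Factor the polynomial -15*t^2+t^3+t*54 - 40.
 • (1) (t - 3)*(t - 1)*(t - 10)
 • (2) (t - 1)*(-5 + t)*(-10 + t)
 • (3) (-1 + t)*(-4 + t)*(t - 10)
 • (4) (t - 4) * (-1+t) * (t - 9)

We need to factor -15*t^2+t^3+t*54 - 40.
The factored form is (-1 + t)*(-4 + t)*(t - 10).
3) (-1 + t)*(-4 + t)*(t - 10)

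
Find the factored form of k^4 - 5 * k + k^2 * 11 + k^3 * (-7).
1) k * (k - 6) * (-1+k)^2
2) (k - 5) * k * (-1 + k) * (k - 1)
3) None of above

We need to factor k^4 - 5 * k + k^2 * 11 + k^3 * (-7).
The factored form is (k - 5) * k * (-1 + k) * (k - 1).
2) (k - 5) * k * (-1 + k) * (k - 1)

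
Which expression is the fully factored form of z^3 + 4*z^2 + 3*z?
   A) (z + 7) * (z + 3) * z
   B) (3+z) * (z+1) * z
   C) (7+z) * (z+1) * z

We need to factor z^3 + 4*z^2 + 3*z.
The factored form is (3+z) * (z+1) * z.
B) (3+z) * (z+1) * z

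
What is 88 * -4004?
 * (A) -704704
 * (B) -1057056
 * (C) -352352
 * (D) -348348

88 * -4004 = -352352
C) -352352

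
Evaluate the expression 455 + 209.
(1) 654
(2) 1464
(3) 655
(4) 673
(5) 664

455 + 209 = 664
5) 664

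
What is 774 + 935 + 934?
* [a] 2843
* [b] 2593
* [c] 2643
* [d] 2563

First: 774 + 935 = 1709
Then: 1709 + 934 = 2643
c) 2643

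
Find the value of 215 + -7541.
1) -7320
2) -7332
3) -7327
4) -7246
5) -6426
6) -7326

215 + -7541 = -7326
6) -7326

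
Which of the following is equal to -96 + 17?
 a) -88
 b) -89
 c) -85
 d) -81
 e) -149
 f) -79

-96 + 17 = -79
f) -79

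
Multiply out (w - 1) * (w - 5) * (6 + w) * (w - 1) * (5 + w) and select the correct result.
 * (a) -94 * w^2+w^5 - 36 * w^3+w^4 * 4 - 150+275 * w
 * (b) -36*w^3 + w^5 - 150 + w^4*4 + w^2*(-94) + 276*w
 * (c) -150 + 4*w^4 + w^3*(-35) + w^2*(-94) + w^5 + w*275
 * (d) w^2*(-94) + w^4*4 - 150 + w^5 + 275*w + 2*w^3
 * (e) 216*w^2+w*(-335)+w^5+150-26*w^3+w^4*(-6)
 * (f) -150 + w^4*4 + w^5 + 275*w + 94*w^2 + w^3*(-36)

Expanding (w - 1) * (w - 5) * (6 + w) * (w - 1) * (5 + w):
= -94 * w^2+w^5 - 36 * w^3+w^4 * 4 - 150+275 * w
a) -94 * w^2+w^5 - 36 * w^3+w^4 * 4 - 150+275 * w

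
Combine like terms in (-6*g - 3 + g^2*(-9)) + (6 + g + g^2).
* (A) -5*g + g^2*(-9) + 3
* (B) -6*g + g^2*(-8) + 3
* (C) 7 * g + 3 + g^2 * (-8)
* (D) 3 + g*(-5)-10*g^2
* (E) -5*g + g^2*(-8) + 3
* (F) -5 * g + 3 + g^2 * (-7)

Adding the polynomials and combining like terms:
(-6*g - 3 + g^2*(-9)) + (6 + g + g^2)
= -5*g + g^2*(-8) + 3
E) -5*g + g^2*(-8) + 3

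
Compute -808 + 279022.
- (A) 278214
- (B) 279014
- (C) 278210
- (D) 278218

-808 + 279022 = 278214
A) 278214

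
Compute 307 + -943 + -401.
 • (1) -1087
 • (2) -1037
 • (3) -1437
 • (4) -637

First: 307 + -943 = -636
Then: -636 + -401 = -1037
2) -1037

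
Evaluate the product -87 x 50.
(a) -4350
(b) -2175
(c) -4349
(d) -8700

-87 * 50 = -4350
a) -4350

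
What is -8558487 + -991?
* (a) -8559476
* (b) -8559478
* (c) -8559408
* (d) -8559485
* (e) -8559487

-8558487 + -991 = -8559478
b) -8559478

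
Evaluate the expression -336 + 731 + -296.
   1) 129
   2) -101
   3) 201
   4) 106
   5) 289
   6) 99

First: -336 + 731 = 395
Then: 395 + -296 = 99
6) 99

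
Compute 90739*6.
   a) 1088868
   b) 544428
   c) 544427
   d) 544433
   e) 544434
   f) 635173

90739 * 6 = 544434
e) 544434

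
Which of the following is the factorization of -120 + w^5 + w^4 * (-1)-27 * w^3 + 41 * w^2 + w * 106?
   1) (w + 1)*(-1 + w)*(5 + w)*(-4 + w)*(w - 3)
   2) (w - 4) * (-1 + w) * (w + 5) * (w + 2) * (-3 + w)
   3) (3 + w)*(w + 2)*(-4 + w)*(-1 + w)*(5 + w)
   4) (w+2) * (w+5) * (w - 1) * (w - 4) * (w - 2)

We need to factor -120 + w^5 + w^4 * (-1)-27 * w^3 + 41 * w^2 + w * 106.
The factored form is (w - 4) * (-1 + w) * (w + 5) * (w + 2) * (-3 + w).
2) (w - 4) * (-1 + w) * (w + 5) * (w + 2) * (-3 + w)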